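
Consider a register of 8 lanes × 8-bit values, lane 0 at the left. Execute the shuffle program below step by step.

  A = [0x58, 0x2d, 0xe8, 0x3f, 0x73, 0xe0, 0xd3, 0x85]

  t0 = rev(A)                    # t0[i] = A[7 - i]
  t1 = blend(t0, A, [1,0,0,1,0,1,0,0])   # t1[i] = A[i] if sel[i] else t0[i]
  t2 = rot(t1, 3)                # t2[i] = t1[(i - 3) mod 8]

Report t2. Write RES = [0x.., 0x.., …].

→ t0 |85|d3|e0|73|3f|e8|2d|58|
→ t1 |58|d3|e0|3f|3f|e0|2d|58|
→ t2 |e0|2d|58|58|d3|e0|3f|3f|

RES = [ 0xe0  0x2d  0x58  0x58  0xd3  0xe0  0x3f  0x3f ]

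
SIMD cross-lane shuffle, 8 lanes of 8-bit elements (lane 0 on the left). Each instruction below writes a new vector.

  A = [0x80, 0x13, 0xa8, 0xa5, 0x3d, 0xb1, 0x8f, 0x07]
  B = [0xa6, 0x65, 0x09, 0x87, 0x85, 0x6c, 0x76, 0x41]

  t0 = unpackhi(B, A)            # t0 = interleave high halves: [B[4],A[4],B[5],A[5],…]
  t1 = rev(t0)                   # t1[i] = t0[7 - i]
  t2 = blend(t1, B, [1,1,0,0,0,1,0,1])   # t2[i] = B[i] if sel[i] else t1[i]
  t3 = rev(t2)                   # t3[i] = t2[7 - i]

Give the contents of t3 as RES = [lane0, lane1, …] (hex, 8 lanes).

RES = [0x41, 0x3d, 0x6c, 0xb1, 0x76, 0x8f, 0x65, 0xa6]

  t0: 85 3d 6c b1 76 8f 41 07
  t1: 07 41 8f 76 b1 6c 3d 85
  t2: a6 65 8f 76 b1 6c 3d 41
  t3: 41 3d 6c b1 76 8f 65 a6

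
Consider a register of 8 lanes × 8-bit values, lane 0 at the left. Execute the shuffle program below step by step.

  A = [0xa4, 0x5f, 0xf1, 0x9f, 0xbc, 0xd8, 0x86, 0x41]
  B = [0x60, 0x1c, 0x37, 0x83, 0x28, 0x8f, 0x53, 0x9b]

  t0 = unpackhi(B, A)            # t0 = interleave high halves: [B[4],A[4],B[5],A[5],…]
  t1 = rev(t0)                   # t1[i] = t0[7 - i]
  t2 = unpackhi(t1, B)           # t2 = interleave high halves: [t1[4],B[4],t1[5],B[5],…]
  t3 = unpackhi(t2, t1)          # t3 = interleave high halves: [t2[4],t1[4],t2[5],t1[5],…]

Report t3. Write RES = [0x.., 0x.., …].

→ t0 |28|bc|8f|d8|53|86|9b|41|
→ t1 |41|9b|86|53|d8|8f|bc|28|
→ t2 |d8|28|8f|8f|bc|53|28|9b|
→ t3 |bc|d8|53|8f|28|bc|9b|28|

RES = [0xbc, 0xd8, 0x53, 0x8f, 0x28, 0xbc, 0x9b, 0x28]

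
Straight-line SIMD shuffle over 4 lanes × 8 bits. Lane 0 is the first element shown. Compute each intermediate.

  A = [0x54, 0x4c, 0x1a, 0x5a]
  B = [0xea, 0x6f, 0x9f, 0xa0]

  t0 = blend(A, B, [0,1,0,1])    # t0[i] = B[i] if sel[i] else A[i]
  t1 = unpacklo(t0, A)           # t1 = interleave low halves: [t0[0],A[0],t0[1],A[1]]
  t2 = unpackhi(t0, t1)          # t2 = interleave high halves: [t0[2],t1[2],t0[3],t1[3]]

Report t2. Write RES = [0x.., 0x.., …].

  t0: 54 6f 1a a0
  t1: 54 54 6f 4c
  t2: 1a 6f a0 4c

RES = [ 0x1a  0x6f  0xa0  0x4c ]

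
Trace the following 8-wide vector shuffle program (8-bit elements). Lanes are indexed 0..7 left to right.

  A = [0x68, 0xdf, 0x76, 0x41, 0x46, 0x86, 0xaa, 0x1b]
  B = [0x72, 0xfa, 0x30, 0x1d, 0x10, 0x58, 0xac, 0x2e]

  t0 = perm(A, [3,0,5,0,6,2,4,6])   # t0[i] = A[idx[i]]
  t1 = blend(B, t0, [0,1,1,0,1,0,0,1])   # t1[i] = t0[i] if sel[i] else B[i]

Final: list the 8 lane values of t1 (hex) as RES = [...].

RES = [ 0x72  0x68  0x86  0x1d  0xaa  0x58  0xac  0xaa ]

  t0: 41 68 86 68 aa 76 46 aa
  t1: 72 68 86 1d aa 58 ac aa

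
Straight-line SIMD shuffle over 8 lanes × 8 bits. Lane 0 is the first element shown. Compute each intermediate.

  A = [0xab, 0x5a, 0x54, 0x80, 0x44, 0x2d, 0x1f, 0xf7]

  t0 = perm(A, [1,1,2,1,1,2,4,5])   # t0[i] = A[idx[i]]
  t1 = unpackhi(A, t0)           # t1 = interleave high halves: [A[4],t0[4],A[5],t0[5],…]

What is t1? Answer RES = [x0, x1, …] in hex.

t0 = [0x5a, 0x5a, 0x54, 0x5a, 0x5a, 0x54, 0x44, 0x2d]
t1 = [0x44, 0x5a, 0x2d, 0x54, 0x1f, 0x44, 0xf7, 0x2d]

RES = [ 0x44  0x5a  0x2d  0x54  0x1f  0x44  0xf7  0x2d ]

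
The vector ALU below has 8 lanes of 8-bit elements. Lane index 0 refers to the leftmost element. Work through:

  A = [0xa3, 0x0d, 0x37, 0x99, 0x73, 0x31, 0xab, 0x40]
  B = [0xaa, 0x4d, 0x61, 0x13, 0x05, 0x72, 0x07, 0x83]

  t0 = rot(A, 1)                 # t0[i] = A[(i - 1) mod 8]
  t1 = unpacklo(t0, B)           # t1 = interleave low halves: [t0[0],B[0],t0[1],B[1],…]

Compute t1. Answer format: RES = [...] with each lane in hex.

RES = [ 0x40  0xaa  0xa3  0x4d  0x0d  0x61  0x37  0x13 ]

→ t0 |40|a3|0d|37|99|73|31|ab|
→ t1 |40|aa|a3|4d|0d|61|37|13|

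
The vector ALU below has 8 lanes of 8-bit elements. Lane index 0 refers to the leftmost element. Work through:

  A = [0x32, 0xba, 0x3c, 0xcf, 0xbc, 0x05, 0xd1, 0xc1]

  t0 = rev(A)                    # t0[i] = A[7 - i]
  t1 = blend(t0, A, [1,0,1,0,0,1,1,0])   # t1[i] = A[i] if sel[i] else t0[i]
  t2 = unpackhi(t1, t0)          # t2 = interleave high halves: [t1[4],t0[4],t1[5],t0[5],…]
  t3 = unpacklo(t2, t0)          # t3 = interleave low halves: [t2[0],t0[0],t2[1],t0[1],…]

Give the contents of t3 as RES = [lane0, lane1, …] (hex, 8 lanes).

RES = [0xcf, 0xc1, 0xcf, 0xd1, 0x05, 0x05, 0x3c, 0xbc]

  t0: c1 d1 05 bc cf 3c ba 32
  t1: 32 d1 3c bc cf 05 d1 32
  t2: cf cf 05 3c d1 ba 32 32
  t3: cf c1 cf d1 05 05 3c bc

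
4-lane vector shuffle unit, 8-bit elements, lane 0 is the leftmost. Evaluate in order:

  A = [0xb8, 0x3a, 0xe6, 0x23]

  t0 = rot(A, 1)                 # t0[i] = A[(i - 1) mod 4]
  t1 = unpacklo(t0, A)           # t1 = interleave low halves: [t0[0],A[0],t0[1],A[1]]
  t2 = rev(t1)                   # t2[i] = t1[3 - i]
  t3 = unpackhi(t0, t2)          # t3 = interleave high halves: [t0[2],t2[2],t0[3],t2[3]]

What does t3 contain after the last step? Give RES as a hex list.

RES = [0x3a, 0xb8, 0xe6, 0x23]

t0 = [0x23, 0xb8, 0x3a, 0xe6]
t1 = [0x23, 0xb8, 0xb8, 0x3a]
t2 = [0x3a, 0xb8, 0xb8, 0x23]
t3 = [0x3a, 0xb8, 0xe6, 0x23]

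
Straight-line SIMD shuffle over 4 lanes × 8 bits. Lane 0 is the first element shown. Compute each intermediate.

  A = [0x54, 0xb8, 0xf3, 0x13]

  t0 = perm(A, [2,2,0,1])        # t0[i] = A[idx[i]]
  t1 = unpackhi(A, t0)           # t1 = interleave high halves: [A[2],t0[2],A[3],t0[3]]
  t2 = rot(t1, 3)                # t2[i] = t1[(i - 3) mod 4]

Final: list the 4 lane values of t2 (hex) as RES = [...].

→ t0 |f3|f3|54|b8|
→ t1 |f3|54|13|b8|
→ t2 |54|13|b8|f3|

RES = [ 0x54  0x13  0xb8  0xf3 ]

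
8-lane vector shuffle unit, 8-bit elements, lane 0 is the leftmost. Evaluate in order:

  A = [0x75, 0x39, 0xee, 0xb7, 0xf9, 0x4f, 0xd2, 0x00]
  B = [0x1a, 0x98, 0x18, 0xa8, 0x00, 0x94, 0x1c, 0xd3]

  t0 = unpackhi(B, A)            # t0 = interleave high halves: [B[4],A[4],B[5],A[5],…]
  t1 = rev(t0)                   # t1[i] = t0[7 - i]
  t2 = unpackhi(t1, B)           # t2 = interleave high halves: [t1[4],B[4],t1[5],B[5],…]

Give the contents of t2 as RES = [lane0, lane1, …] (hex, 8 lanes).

t0 = [0x00, 0xf9, 0x94, 0x4f, 0x1c, 0xd2, 0xd3, 0x00]
t1 = [0x00, 0xd3, 0xd2, 0x1c, 0x4f, 0x94, 0xf9, 0x00]
t2 = [0x4f, 0x00, 0x94, 0x94, 0xf9, 0x1c, 0x00, 0xd3]

RES = [0x4f, 0x00, 0x94, 0x94, 0xf9, 0x1c, 0x00, 0xd3]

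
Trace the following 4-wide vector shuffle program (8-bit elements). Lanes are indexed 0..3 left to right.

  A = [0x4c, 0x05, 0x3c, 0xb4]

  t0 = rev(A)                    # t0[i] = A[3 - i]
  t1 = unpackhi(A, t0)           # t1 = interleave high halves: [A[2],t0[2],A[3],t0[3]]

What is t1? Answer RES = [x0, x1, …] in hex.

RES = [0x3c, 0x05, 0xb4, 0x4c]

t0 = [0xb4, 0x3c, 0x05, 0x4c]
t1 = [0x3c, 0x05, 0xb4, 0x4c]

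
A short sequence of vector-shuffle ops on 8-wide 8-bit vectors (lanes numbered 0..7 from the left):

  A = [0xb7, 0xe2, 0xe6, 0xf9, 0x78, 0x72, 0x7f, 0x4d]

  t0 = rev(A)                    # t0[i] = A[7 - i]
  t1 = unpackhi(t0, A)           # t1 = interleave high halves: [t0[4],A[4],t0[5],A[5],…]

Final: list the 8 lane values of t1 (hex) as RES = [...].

t0 = [0x4d, 0x7f, 0x72, 0x78, 0xf9, 0xe6, 0xe2, 0xb7]
t1 = [0xf9, 0x78, 0xe6, 0x72, 0xe2, 0x7f, 0xb7, 0x4d]

RES = [ 0xf9  0x78  0xe6  0x72  0xe2  0x7f  0xb7  0x4d ]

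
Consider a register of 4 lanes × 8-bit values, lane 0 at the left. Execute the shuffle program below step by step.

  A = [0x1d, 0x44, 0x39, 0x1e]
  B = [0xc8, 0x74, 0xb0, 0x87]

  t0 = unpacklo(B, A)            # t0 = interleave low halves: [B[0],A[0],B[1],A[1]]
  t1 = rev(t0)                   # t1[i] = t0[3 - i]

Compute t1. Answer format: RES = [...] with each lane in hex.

RES = [0x44, 0x74, 0x1d, 0xc8]

→ t0 |c8|1d|74|44|
→ t1 |44|74|1d|c8|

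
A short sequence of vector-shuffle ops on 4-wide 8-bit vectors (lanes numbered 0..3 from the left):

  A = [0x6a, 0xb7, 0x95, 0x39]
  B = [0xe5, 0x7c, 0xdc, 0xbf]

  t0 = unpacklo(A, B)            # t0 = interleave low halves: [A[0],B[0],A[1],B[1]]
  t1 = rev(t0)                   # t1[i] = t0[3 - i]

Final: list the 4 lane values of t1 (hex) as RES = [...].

  t0: 6a e5 b7 7c
  t1: 7c b7 e5 6a

RES = [ 0x7c  0xb7  0xe5  0x6a ]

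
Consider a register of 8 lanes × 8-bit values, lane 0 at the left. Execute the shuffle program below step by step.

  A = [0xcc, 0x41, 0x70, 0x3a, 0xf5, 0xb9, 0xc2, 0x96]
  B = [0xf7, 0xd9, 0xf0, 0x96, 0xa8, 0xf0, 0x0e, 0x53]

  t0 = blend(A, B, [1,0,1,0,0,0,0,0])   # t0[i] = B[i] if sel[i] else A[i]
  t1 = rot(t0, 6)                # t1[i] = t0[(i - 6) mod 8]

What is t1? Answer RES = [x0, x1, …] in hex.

  t0: f7 41 f0 3a f5 b9 c2 96
  t1: f0 3a f5 b9 c2 96 f7 41

RES = [0xf0, 0x3a, 0xf5, 0xb9, 0xc2, 0x96, 0xf7, 0x41]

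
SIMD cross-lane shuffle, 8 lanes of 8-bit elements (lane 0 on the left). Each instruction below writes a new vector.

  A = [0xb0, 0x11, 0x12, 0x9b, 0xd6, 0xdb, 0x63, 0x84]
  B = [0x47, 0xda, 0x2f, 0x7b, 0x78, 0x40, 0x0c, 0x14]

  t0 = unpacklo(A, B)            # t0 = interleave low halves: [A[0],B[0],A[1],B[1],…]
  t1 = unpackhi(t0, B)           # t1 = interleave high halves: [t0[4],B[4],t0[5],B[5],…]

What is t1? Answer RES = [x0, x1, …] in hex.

RES = [ 0x12  0x78  0x2f  0x40  0x9b  0x0c  0x7b  0x14 ]

t0 = [0xb0, 0x47, 0x11, 0xda, 0x12, 0x2f, 0x9b, 0x7b]
t1 = [0x12, 0x78, 0x2f, 0x40, 0x9b, 0x0c, 0x7b, 0x14]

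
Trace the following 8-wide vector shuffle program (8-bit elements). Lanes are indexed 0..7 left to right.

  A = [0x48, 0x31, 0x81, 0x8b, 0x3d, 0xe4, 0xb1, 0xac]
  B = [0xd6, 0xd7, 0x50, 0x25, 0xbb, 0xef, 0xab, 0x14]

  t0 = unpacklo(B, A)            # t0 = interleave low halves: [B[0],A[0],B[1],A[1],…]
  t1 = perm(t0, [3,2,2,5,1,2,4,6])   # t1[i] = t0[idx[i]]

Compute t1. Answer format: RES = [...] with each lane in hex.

t0 = [0xd6, 0x48, 0xd7, 0x31, 0x50, 0x81, 0x25, 0x8b]
t1 = [0x31, 0xd7, 0xd7, 0x81, 0x48, 0xd7, 0x50, 0x25]

RES = [0x31, 0xd7, 0xd7, 0x81, 0x48, 0xd7, 0x50, 0x25]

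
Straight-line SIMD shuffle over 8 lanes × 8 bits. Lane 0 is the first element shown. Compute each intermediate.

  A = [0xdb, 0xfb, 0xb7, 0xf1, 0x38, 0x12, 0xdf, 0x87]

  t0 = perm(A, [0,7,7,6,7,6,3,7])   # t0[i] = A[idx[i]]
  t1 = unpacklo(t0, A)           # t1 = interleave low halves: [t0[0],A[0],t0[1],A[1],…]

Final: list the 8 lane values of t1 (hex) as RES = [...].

RES = [ 0xdb  0xdb  0x87  0xfb  0x87  0xb7  0xdf  0xf1 ]

t0 = [0xdb, 0x87, 0x87, 0xdf, 0x87, 0xdf, 0xf1, 0x87]
t1 = [0xdb, 0xdb, 0x87, 0xfb, 0x87, 0xb7, 0xdf, 0xf1]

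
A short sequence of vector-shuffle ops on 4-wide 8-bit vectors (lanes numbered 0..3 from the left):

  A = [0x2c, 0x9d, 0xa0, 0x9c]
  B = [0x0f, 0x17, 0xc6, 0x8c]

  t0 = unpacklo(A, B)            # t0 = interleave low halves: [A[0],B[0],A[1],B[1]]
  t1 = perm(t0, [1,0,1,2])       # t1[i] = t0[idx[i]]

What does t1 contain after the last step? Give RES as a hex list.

t0 = [0x2c, 0x0f, 0x9d, 0x17]
t1 = [0x0f, 0x2c, 0x0f, 0x9d]

RES = [0x0f, 0x2c, 0x0f, 0x9d]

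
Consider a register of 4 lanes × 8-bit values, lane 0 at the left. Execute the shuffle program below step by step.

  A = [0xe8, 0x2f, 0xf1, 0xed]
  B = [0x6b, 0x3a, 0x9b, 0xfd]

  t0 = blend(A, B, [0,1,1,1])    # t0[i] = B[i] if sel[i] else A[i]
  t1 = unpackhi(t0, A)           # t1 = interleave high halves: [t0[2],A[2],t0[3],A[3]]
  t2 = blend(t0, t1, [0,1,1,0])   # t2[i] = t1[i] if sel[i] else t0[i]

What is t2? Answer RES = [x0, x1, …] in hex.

RES = [0xe8, 0xf1, 0xfd, 0xfd]

→ t0 |e8|3a|9b|fd|
→ t1 |9b|f1|fd|ed|
→ t2 |e8|f1|fd|fd|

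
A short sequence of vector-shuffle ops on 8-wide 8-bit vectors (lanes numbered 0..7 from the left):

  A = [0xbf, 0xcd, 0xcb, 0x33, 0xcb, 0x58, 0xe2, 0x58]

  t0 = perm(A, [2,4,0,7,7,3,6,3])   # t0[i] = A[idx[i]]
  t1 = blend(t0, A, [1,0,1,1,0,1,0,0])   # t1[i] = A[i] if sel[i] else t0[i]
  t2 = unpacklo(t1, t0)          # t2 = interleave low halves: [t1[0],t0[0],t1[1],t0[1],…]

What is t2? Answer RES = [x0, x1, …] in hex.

→ t0 |cb|cb|bf|58|58|33|e2|33|
→ t1 |bf|cb|cb|33|58|58|e2|33|
→ t2 |bf|cb|cb|cb|cb|bf|33|58|

RES = [ 0xbf  0xcb  0xcb  0xcb  0xcb  0xbf  0x33  0x58 ]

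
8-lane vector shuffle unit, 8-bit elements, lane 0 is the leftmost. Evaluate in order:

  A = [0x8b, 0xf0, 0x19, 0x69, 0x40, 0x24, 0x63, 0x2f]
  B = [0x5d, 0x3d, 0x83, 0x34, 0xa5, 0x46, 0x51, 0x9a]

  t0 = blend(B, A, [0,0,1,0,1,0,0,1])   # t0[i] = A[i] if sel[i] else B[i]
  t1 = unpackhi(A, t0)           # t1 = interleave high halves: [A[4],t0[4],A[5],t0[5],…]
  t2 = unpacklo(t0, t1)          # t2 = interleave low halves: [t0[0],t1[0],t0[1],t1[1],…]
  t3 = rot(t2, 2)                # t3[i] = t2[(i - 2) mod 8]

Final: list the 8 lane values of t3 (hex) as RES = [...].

RES = [ 0x34  0x46  0x5d  0x40  0x3d  0x40  0x19  0x24 ]

→ t0 |5d|3d|19|34|40|46|51|2f|
→ t1 |40|40|24|46|63|51|2f|2f|
→ t2 |5d|40|3d|40|19|24|34|46|
→ t3 |34|46|5d|40|3d|40|19|24|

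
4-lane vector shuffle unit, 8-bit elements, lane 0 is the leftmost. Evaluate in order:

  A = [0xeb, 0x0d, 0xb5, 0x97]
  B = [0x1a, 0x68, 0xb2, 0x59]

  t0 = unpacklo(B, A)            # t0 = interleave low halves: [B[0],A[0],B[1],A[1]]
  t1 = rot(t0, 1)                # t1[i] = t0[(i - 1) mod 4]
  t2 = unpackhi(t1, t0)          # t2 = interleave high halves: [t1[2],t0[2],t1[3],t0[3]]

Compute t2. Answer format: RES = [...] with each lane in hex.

RES = [0xeb, 0x68, 0x68, 0x0d]

t0 = [0x1a, 0xeb, 0x68, 0x0d]
t1 = [0x0d, 0x1a, 0xeb, 0x68]
t2 = [0xeb, 0x68, 0x68, 0x0d]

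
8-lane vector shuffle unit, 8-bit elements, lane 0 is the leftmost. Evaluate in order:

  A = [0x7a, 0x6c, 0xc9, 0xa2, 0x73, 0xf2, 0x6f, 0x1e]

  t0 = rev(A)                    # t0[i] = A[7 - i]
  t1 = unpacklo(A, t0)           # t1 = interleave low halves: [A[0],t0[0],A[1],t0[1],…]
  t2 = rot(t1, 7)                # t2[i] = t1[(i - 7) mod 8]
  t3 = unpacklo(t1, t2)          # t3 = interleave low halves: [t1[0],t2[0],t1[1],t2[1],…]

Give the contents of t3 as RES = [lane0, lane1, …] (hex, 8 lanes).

  t0: 1e 6f f2 73 a2 c9 6c 7a
  t1: 7a 1e 6c 6f c9 f2 a2 73
  t2: 1e 6c 6f c9 f2 a2 73 7a
  t3: 7a 1e 1e 6c 6c 6f 6f c9

RES = [0x7a, 0x1e, 0x1e, 0x6c, 0x6c, 0x6f, 0x6f, 0xc9]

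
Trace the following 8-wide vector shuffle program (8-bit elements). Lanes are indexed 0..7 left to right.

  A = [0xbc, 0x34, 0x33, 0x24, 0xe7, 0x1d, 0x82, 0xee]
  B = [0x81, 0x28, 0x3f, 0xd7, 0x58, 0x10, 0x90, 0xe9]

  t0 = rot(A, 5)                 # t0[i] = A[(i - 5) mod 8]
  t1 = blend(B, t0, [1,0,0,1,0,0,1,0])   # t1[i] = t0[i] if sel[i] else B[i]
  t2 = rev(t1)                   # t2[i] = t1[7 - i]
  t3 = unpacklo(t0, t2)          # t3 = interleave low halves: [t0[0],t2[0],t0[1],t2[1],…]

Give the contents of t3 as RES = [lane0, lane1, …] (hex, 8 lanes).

RES = [ 0x24  0xe9  0xe7  0x34  0x1d  0x10  0x82  0x58 ]

→ t0 |24|e7|1d|82|ee|bc|34|33|
→ t1 |24|28|3f|82|58|10|34|e9|
→ t2 |e9|34|10|58|82|3f|28|24|
→ t3 |24|e9|e7|34|1d|10|82|58|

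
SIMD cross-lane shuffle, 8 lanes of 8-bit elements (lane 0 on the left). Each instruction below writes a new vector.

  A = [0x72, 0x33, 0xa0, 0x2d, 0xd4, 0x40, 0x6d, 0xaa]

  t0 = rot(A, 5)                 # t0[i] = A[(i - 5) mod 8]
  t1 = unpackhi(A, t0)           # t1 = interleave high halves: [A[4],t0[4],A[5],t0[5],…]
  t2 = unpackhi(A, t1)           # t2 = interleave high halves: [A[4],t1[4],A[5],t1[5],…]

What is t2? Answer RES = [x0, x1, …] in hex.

  t0: 2d d4 40 6d aa 72 33 a0
  t1: d4 aa 40 72 6d 33 aa a0
  t2: d4 6d 40 33 6d aa aa a0

RES = [ 0xd4  0x6d  0x40  0x33  0x6d  0xaa  0xaa  0xa0 ]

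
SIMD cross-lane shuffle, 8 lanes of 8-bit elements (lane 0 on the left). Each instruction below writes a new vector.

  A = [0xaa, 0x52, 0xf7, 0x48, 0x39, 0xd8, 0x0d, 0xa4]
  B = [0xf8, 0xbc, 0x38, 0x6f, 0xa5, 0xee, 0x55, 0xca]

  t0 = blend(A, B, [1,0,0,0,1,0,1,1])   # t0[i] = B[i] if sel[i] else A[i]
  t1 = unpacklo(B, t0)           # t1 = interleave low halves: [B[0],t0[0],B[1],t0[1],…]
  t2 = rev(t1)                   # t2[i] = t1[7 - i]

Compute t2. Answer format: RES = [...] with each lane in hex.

→ t0 |f8|52|f7|48|a5|d8|55|ca|
→ t1 |f8|f8|bc|52|38|f7|6f|48|
→ t2 |48|6f|f7|38|52|bc|f8|f8|

RES = [0x48, 0x6f, 0xf7, 0x38, 0x52, 0xbc, 0xf8, 0xf8]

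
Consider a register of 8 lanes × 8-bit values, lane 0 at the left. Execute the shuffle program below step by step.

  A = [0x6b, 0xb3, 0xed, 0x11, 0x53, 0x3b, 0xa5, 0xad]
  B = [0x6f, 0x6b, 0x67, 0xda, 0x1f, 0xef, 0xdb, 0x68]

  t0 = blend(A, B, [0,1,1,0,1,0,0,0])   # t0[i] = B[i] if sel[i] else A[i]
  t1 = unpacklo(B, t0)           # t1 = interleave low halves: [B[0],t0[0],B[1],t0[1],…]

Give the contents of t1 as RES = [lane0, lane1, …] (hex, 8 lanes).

RES = [ 0x6f  0x6b  0x6b  0x6b  0x67  0x67  0xda  0x11 ]

→ t0 |6b|6b|67|11|1f|3b|a5|ad|
→ t1 |6f|6b|6b|6b|67|67|da|11|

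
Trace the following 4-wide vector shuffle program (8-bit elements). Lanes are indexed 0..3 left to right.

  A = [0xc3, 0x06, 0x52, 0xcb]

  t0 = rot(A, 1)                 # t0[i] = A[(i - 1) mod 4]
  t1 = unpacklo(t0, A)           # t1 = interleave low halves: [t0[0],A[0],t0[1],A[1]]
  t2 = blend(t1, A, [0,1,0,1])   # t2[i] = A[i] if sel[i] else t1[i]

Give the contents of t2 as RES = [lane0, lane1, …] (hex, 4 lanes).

RES = [0xcb, 0x06, 0xc3, 0xcb]

  t0: cb c3 06 52
  t1: cb c3 c3 06
  t2: cb 06 c3 cb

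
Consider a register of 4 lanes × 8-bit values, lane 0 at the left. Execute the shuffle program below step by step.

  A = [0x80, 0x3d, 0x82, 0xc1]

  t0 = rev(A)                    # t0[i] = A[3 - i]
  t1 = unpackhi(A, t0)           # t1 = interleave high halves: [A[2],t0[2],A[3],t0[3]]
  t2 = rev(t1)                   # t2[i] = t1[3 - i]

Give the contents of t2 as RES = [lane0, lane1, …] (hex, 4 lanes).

RES = [0x80, 0xc1, 0x3d, 0x82]

  t0: c1 82 3d 80
  t1: 82 3d c1 80
  t2: 80 c1 3d 82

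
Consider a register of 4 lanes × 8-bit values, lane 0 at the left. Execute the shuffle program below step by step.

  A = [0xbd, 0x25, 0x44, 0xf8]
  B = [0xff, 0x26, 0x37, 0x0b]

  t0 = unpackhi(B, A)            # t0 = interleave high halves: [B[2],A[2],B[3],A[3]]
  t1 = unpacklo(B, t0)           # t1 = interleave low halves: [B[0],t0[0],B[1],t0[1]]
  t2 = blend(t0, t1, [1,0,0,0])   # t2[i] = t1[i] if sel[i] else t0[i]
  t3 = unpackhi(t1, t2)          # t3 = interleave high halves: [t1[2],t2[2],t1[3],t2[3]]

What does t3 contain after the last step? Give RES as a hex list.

RES = [ 0x26  0x0b  0x44  0xf8 ]

  t0: 37 44 0b f8
  t1: ff 37 26 44
  t2: ff 44 0b f8
  t3: 26 0b 44 f8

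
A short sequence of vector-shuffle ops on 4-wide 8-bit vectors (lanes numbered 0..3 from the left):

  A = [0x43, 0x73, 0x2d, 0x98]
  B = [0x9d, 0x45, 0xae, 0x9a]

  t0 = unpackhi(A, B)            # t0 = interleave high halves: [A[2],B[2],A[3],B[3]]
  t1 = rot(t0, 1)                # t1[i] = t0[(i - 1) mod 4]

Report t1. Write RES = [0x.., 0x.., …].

  t0: 2d ae 98 9a
  t1: 9a 2d ae 98

RES = [ 0x9a  0x2d  0xae  0x98 ]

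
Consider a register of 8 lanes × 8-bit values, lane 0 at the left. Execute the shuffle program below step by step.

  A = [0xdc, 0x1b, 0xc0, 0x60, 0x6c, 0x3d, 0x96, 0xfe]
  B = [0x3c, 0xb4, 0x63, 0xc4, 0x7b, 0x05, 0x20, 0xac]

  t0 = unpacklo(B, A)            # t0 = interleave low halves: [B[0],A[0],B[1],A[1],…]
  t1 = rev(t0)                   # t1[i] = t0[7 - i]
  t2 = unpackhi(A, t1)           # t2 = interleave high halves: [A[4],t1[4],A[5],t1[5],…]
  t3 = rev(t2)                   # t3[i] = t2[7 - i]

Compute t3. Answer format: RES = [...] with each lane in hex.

t0 = [0x3c, 0xdc, 0xb4, 0x1b, 0x63, 0xc0, 0xc4, 0x60]
t1 = [0x60, 0xc4, 0xc0, 0x63, 0x1b, 0xb4, 0xdc, 0x3c]
t2 = [0x6c, 0x1b, 0x3d, 0xb4, 0x96, 0xdc, 0xfe, 0x3c]
t3 = [0x3c, 0xfe, 0xdc, 0x96, 0xb4, 0x3d, 0x1b, 0x6c]

RES = [ 0x3c  0xfe  0xdc  0x96  0xb4  0x3d  0x1b  0x6c ]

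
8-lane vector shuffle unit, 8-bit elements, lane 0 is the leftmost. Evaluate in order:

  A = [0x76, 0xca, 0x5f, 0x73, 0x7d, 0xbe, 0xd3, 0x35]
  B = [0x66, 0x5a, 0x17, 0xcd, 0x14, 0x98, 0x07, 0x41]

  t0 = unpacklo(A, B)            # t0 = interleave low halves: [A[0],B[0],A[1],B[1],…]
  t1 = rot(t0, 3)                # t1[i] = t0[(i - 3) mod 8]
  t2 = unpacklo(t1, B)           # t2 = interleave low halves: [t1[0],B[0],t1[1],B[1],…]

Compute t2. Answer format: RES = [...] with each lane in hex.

t0 = [0x76, 0x66, 0xca, 0x5a, 0x5f, 0x17, 0x73, 0xcd]
t1 = [0x17, 0x73, 0xcd, 0x76, 0x66, 0xca, 0x5a, 0x5f]
t2 = [0x17, 0x66, 0x73, 0x5a, 0xcd, 0x17, 0x76, 0xcd]

RES = [0x17, 0x66, 0x73, 0x5a, 0xcd, 0x17, 0x76, 0xcd]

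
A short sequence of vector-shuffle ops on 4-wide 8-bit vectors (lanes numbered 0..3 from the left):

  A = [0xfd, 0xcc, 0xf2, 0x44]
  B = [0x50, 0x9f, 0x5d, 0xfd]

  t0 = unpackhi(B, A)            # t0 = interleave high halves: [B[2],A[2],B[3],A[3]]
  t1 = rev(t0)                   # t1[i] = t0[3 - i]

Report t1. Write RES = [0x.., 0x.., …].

RES = [ 0x44  0xfd  0xf2  0x5d ]

t0 = [0x5d, 0xf2, 0xfd, 0x44]
t1 = [0x44, 0xfd, 0xf2, 0x5d]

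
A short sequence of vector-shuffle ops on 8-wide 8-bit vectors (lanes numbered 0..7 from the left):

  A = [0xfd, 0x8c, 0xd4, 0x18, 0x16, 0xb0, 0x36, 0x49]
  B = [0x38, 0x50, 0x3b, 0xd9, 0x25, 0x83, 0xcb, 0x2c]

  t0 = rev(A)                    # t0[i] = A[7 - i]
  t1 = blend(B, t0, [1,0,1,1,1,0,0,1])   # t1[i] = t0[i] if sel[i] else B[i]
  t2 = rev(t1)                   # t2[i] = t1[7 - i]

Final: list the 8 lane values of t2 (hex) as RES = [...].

RES = [0xfd, 0xcb, 0x83, 0x18, 0x16, 0xb0, 0x50, 0x49]

→ t0 |49|36|b0|16|18|d4|8c|fd|
→ t1 |49|50|b0|16|18|83|cb|fd|
→ t2 |fd|cb|83|18|16|b0|50|49|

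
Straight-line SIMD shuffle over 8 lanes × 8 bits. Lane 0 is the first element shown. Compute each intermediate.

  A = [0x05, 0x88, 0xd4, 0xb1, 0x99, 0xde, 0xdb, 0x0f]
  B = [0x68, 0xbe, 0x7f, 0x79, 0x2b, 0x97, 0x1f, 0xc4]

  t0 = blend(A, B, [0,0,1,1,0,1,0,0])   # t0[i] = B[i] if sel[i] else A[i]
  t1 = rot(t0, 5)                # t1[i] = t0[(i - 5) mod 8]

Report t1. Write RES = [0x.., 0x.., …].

  t0: 05 88 7f 79 99 97 db 0f
  t1: 79 99 97 db 0f 05 88 7f

RES = [0x79, 0x99, 0x97, 0xdb, 0x0f, 0x05, 0x88, 0x7f]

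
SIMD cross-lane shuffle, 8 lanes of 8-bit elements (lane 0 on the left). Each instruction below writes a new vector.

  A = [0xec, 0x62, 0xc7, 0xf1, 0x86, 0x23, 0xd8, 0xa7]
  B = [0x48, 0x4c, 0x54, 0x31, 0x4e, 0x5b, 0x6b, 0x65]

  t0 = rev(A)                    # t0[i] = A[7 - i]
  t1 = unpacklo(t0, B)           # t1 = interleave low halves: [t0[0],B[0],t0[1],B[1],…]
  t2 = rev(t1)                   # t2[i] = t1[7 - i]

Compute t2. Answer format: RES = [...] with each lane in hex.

→ t0 |a7|d8|23|86|f1|c7|62|ec|
→ t1 |a7|48|d8|4c|23|54|86|31|
→ t2 |31|86|54|23|4c|d8|48|a7|

RES = [ 0x31  0x86  0x54  0x23  0x4c  0xd8  0x48  0xa7 ]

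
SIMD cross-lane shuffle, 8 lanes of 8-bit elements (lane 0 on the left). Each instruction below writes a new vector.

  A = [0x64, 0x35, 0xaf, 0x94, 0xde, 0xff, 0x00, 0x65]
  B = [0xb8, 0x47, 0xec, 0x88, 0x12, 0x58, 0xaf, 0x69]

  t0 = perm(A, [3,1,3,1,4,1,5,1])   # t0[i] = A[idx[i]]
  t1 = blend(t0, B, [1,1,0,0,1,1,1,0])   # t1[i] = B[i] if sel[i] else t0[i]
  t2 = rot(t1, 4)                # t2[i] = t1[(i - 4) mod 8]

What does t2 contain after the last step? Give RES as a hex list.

  t0: 94 35 94 35 de 35 ff 35
  t1: b8 47 94 35 12 58 af 35
  t2: 12 58 af 35 b8 47 94 35

RES = [0x12, 0x58, 0xaf, 0x35, 0xb8, 0x47, 0x94, 0x35]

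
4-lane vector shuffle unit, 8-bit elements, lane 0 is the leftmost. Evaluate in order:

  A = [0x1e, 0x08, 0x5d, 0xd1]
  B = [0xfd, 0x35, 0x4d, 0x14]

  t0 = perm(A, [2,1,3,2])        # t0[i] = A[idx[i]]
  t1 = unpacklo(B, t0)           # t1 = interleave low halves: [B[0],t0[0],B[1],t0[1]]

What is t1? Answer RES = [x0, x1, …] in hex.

RES = [ 0xfd  0x5d  0x35  0x08 ]

→ t0 |5d|08|d1|5d|
→ t1 |fd|5d|35|08|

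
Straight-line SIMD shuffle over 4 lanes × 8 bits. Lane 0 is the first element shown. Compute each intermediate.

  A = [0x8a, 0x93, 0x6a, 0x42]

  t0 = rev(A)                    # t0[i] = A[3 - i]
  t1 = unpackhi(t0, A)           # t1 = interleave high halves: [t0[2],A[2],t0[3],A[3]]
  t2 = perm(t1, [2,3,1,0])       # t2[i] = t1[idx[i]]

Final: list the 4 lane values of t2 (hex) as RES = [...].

RES = [0x8a, 0x42, 0x6a, 0x93]

t0 = [0x42, 0x6a, 0x93, 0x8a]
t1 = [0x93, 0x6a, 0x8a, 0x42]
t2 = [0x8a, 0x42, 0x6a, 0x93]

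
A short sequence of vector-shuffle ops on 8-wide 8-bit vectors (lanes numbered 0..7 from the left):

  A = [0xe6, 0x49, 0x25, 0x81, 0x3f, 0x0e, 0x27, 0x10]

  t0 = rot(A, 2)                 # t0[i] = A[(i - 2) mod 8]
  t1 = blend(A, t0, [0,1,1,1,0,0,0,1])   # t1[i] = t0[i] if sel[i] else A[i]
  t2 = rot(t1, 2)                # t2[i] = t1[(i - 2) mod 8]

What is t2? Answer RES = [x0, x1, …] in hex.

RES = [0x27, 0x0e, 0xe6, 0x10, 0xe6, 0x49, 0x3f, 0x0e]

t0 = [0x27, 0x10, 0xe6, 0x49, 0x25, 0x81, 0x3f, 0x0e]
t1 = [0xe6, 0x10, 0xe6, 0x49, 0x3f, 0x0e, 0x27, 0x0e]
t2 = [0x27, 0x0e, 0xe6, 0x10, 0xe6, 0x49, 0x3f, 0x0e]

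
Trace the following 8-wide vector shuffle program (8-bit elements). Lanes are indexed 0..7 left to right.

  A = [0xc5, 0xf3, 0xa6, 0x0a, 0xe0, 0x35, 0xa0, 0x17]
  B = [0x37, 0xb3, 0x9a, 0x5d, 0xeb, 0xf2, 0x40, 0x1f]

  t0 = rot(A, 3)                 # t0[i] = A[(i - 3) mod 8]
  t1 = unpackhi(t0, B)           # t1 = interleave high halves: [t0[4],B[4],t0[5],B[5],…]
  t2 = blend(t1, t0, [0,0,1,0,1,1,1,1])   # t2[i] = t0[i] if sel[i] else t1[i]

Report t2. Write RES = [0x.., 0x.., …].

RES = [0xf3, 0xeb, 0x17, 0xf2, 0xf3, 0xa6, 0x0a, 0xe0]

→ t0 |35|a0|17|c5|f3|a6|0a|e0|
→ t1 |f3|eb|a6|f2|0a|40|e0|1f|
→ t2 |f3|eb|17|f2|f3|a6|0a|e0|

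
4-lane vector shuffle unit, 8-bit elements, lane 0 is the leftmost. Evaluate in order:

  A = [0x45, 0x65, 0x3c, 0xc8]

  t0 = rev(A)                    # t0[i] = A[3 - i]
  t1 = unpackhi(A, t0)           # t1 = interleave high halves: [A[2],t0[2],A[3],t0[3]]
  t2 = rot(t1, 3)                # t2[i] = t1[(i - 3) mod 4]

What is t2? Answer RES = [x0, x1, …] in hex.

RES = [ 0x65  0xc8  0x45  0x3c ]

t0 = [0xc8, 0x3c, 0x65, 0x45]
t1 = [0x3c, 0x65, 0xc8, 0x45]
t2 = [0x65, 0xc8, 0x45, 0x3c]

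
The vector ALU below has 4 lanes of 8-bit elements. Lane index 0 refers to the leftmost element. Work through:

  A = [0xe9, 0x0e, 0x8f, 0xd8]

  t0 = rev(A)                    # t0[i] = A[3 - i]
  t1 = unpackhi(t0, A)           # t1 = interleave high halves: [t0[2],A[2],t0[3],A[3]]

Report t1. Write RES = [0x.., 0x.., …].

→ t0 |d8|8f|0e|e9|
→ t1 |0e|8f|e9|d8|

RES = [0x0e, 0x8f, 0xe9, 0xd8]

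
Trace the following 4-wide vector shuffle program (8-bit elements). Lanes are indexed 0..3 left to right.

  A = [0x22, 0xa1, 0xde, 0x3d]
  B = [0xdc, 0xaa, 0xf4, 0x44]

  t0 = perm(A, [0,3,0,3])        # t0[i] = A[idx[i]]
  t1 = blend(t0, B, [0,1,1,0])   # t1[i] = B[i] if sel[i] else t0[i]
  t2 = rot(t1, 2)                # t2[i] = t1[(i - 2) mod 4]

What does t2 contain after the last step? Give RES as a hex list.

RES = [ 0xf4  0x3d  0x22  0xaa ]

  t0: 22 3d 22 3d
  t1: 22 aa f4 3d
  t2: f4 3d 22 aa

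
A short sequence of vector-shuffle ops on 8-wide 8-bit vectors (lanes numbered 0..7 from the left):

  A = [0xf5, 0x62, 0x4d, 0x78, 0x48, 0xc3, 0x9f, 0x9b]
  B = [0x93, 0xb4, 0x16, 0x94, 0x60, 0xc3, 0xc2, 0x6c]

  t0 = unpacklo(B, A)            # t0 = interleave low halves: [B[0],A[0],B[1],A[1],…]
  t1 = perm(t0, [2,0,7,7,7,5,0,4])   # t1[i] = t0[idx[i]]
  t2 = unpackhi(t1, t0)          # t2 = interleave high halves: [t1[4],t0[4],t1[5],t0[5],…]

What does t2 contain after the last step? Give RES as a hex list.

RES = [ 0x78  0x16  0x4d  0x4d  0x93  0x94  0x16  0x78 ]

t0 = [0x93, 0xf5, 0xb4, 0x62, 0x16, 0x4d, 0x94, 0x78]
t1 = [0xb4, 0x93, 0x78, 0x78, 0x78, 0x4d, 0x93, 0x16]
t2 = [0x78, 0x16, 0x4d, 0x4d, 0x93, 0x94, 0x16, 0x78]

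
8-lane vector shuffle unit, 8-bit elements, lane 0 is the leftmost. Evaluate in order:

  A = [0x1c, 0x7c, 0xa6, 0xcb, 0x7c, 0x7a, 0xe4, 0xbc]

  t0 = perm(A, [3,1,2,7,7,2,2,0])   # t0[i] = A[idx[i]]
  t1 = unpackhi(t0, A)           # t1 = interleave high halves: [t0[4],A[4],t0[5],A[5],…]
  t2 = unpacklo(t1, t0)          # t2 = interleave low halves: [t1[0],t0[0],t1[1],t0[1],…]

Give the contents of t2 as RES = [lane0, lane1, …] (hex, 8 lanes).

→ t0 |cb|7c|a6|bc|bc|a6|a6|1c|
→ t1 |bc|7c|a6|7a|a6|e4|1c|bc|
→ t2 |bc|cb|7c|7c|a6|a6|7a|bc|

RES = [0xbc, 0xcb, 0x7c, 0x7c, 0xa6, 0xa6, 0x7a, 0xbc]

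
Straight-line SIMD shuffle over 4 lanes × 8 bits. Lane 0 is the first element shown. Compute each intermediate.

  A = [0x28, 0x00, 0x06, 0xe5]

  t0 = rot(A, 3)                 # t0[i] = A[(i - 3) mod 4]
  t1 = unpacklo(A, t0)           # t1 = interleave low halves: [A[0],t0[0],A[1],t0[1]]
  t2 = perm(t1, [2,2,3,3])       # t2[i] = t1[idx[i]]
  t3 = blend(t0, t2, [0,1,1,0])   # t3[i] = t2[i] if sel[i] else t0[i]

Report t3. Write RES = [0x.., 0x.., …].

RES = [0x00, 0x00, 0x06, 0x28]

→ t0 |00|06|e5|28|
→ t1 |28|00|00|06|
→ t2 |00|00|06|06|
→ t3 |00|00|06|28|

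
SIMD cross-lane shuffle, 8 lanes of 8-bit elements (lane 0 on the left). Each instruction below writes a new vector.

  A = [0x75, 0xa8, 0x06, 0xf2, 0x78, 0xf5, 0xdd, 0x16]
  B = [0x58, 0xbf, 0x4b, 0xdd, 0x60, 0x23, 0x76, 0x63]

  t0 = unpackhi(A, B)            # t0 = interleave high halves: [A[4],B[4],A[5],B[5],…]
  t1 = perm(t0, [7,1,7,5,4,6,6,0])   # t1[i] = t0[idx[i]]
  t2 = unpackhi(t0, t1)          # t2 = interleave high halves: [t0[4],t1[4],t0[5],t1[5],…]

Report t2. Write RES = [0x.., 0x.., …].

→ t0 |78|60|f5|23|dd|76|16|63|
→ t1 |63|60|63|76|dd|16|16|78|
→ t2 |dd|dd|76|16|16|16|63|78|

RES = [ 0xdd  0xdd  0x76  0x16  0x16  0x16  0x63  0x78 ]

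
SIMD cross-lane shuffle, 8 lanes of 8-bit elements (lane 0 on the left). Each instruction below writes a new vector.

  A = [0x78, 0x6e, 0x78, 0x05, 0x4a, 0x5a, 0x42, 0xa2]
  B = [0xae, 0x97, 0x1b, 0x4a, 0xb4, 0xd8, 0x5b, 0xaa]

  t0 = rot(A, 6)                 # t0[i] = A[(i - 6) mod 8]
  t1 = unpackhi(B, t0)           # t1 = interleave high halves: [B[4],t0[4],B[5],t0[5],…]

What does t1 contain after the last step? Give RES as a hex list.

→ t0 |78|05|4a|5a|42|a2|78|6e|
→ t1 |b4|42|d8|a2|5b|78|aa|6e|

RES = [ 0xb4  0x42  0xd8  0xa2  0x5b  0x78  0xaa  0x6e ]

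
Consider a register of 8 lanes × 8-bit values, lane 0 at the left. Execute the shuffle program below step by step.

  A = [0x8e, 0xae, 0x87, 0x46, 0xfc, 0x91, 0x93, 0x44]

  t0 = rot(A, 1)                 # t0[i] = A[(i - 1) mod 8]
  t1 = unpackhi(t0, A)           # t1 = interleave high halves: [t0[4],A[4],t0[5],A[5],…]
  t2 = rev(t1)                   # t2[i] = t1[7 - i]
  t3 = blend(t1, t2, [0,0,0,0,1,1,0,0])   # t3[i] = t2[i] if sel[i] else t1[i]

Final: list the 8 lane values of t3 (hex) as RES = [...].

→ t0 |44|8e|ae|87|46|fc|91|93|
→ t1 |46|fc|fc|91|91|93|93|44|
→ t2 |44|93|93|91|91|fc|fc|46|
→ t3 |46|fc|fc|91|91|fc|93|44|

RES = [0x46, 0xfc, 0xfc, 0x91, 0x91, 0xfc, 0x93, 0x44]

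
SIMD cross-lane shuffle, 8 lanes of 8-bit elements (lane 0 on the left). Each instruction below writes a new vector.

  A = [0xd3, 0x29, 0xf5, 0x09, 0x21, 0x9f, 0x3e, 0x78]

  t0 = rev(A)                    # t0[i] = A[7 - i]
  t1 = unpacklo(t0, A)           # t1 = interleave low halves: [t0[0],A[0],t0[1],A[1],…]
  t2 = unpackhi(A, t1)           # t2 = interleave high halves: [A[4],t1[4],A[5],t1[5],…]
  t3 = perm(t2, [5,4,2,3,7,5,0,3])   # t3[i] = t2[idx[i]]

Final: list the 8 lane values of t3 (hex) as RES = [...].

RES = [0x21, 0x3e, 0x9f, 0xf5, 0x09, 0x21, 0x21, 0xf5]

t0 = [0x78, 0x3e, 0x9f, 0x21, 0x09, 0xf5, 0x29, 0xd3]
t1 = [0x78, 0xd3, 0x3e, 0x29, 0x9f, 0xf5, 0x21, 0x09]
t2 = [0x21, 0x9f, 0x9f, 0xf5, 0x3e, 0x21, 0x78, 0x09]
t3 = [0x21, 0x3e, 0x9f, 0xf5, 0x09, 0x21, 0x21, 0xf5]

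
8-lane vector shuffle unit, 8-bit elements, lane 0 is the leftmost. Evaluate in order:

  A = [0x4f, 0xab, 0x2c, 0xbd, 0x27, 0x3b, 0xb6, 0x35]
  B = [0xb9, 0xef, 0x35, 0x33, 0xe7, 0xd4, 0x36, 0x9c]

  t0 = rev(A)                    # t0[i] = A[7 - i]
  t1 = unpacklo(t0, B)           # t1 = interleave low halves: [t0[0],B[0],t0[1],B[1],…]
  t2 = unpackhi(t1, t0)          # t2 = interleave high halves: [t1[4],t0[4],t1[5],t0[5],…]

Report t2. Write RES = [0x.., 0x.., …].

t0 = [0x35, 0xb6, 0x3b, 0x27, 0xbd, 0x2c, 0xab, 0x4f]
t1 = [0x35, 0xb9, 0xb6, 0xef, 0x3b, 0x35, 0x27, 0x33]
t2 = [0x3b, 0xbd, 0x35, 0x2c, 0x27, 0xab, 0x33, 0x4f]

RES = [0x3b, 0xbd, 0x35, 0x2c, 0x27, 0xab, 0x33, 0x4f]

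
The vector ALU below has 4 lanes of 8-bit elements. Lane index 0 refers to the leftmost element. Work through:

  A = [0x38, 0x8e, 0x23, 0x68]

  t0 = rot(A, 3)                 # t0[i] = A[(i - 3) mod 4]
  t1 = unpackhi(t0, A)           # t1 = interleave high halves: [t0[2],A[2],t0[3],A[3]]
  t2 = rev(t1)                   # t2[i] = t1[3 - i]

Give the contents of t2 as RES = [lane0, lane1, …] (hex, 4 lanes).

RES = [0x68, 0x38, 0x23, 0x68]

  t0: 8e 23 68 38
  t1: 68 23 38 68
  t2: 68 38 23 68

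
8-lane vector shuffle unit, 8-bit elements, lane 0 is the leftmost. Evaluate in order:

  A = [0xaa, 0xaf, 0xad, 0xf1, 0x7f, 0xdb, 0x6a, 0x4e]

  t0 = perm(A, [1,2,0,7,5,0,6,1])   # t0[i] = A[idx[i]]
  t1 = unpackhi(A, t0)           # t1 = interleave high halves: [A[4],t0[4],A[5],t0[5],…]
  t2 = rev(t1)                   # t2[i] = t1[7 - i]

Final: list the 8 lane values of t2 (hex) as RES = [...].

→ t0 |af|ad|aa|4e|db|aa|6a|af|
→ t1 |7f|db|db|aa|6a|6a|4e|af|
→ t2 |af|4e|6a|6a|aa|db|db|7f|

RES = [0xaf, 0x4e, 0x6a, 0x6a, 0xaa, 0xdb, 0xdb, 0x7f]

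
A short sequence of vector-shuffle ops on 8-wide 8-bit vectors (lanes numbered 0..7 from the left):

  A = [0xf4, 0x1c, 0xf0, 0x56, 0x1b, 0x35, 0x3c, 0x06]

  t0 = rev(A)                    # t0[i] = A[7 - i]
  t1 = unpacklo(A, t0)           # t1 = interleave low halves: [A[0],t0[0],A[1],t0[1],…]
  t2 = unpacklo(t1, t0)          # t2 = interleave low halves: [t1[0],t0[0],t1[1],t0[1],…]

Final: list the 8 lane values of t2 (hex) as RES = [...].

t0 = [0x06, 0x3c, 0x35, 0x1b, 0x56, 0xf0, 0x1c, 0xf4]
t1 = [0xf4, 0x06, 0x1c, 0x3c, 0xf0, 0x35, 0x56, 0x1b]
t2 = [0xf4, 0x06, 0x06, 0x3c, 0x1c, 0x35, 0x3c, 0x1b]

RES = [0xf4, 0x06, 0x06, 0x3c, 0x1c, 0x35, 0x3c, 0x1b]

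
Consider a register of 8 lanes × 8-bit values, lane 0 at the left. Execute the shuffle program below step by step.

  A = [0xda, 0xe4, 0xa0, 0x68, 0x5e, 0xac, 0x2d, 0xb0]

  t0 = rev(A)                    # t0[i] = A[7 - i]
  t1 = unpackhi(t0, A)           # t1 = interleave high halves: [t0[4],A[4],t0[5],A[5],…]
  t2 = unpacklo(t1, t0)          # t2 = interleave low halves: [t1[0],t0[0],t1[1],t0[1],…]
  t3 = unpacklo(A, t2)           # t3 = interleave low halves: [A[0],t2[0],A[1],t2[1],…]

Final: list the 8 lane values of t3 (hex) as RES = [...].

  t0: b0 2d ac 5e 68 a0 e4 da
  t1: 68 5e a0 ac e4 2d da b0
  t2: 68 b0 5e 2d a0 ac ac 5e
  t3: da 68 e4 b0 a0 5e 68 2d

RES = [0xda, 0x68, 0xe4, 0xb0, 0xa0, 0x5e, 0x68, 0x2d]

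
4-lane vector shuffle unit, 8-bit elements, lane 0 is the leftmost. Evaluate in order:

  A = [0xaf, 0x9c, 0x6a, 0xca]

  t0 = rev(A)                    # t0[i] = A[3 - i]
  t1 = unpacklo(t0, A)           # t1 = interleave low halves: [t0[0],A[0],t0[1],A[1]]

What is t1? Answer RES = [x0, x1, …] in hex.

→ t0 |ca|6a|9c|af|
→ t1 |ca|af|6a|9c|

RES = [ 0xca  0xaf  0x6a  0x9c ]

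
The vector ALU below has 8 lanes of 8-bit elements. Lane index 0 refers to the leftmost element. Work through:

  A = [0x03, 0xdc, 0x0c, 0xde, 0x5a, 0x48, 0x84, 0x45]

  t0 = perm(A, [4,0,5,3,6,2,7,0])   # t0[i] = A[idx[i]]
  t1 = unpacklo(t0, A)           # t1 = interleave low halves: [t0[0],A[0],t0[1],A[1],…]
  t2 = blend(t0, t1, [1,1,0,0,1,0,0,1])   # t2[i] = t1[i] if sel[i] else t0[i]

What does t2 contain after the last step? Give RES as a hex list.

→ t0 |5a|03|48|de|84|0c|45|03|
→ t1 |5a|03|03|dc|48|0c|de|de|
→ t2 |5a|03|48|de|48|0c|45|de|

RES = [ 0x5a  0x03  0x48  0xde  0x48  0x0c  0x45  0xde ]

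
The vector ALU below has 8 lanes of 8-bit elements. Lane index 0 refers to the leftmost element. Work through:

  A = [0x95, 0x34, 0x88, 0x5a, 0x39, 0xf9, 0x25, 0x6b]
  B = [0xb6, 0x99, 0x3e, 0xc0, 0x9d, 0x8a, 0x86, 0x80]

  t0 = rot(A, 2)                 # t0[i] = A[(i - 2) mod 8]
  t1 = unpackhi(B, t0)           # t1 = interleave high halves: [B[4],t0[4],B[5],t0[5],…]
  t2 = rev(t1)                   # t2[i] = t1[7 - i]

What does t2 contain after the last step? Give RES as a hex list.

RES = [ 0xf9  0x80  0x39  0x86  0x5a  0x8a  0x88  0x9d ]

→ t0 |25|6b|95|34|88|5a|39|f9|
→ t1 |9d|88|8a|5a|86|39|80|f9|
→ t2 |f9|80|39|86|5a|8a|88|9d|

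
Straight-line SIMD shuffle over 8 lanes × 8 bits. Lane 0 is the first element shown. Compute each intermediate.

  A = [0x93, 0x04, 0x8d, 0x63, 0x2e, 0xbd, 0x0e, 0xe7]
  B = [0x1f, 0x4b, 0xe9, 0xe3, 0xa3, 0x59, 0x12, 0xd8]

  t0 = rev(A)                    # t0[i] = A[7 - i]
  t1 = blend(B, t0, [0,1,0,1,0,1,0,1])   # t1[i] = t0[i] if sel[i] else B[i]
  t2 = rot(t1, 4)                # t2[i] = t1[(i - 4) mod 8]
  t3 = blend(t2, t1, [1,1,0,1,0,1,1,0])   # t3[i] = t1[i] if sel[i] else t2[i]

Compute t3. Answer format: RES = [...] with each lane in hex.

→ t0 |e7|0e|bd|2e|63|8d|04|93|
→ t1 |1f|0e|e9|2e|a3|8d|12|93|
→ t2 |a3|8d|12|93|1f|0e|e9|2e|
→ t3 |1f|0e|12|2e|1f|8d|12|2e|

RES = [0x1f, 0x0e, 0x12, 0x2e, 0x1f, 0x8d, 0x12, 0x2e]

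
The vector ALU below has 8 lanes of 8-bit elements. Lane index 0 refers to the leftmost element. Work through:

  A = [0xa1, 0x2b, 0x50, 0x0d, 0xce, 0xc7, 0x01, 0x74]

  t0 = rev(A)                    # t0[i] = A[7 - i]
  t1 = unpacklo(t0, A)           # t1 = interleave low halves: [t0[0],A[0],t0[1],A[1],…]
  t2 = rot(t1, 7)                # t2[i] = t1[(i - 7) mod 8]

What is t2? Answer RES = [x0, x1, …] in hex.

  t0: 74 01 c7 ce 0d 50 2b a1
  t1: 74 a1 01 2b c7 50 ce 0d
  t2: a1 01 2b c7 50 ce 0d 74

RES = [0xa1, 0x01, 0x2b, 0xc7, 0x50, 0xce, 0x0d, 0x74]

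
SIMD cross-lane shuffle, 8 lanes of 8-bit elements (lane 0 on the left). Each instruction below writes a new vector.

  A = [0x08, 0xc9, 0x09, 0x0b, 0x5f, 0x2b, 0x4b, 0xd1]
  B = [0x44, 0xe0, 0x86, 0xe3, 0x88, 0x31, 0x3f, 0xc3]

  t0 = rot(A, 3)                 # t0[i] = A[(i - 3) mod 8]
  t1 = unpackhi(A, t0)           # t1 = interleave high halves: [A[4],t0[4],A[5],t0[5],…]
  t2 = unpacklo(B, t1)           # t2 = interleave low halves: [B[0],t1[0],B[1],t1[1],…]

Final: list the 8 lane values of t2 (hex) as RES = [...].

t0 = [0x2b, 0x4b, 0xd1, 0x08, 0xc9, 0x09, 0x0b, 0x5f]
t1 = [0x5f, 0xc9, 0x2b, 0x09, 0x4b, 0x0b, 0xd1, 0x5f]
t2 = [0x44, 0x5f, 0xe0, 0xc9, 0x86, 0x2b, 0xe3, 0x09]

RES = [0x44, 0x5f, 0xe0, 0xc9, 0x86, 0x2b, 0xe3, 0x09]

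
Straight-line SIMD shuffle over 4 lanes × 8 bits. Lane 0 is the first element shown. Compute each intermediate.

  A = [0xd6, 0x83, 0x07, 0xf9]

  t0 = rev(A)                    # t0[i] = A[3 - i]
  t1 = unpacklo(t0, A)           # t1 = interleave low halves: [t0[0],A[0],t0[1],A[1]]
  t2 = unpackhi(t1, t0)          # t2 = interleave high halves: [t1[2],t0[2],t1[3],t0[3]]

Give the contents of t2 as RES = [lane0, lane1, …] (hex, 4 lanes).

RES = [0x07, 0x83, 0x83, 0xd6]

  t0: f9 07 83 d6
  t1: f9 d6 07 83
  t2: 07 83 83 d6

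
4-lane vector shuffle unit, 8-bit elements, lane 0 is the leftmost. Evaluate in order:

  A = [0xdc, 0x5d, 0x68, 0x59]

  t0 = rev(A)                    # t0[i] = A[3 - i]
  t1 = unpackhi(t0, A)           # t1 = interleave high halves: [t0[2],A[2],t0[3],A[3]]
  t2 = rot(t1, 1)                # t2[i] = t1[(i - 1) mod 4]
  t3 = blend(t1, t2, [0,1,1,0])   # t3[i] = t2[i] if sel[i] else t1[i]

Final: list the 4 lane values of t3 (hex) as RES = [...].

  t0: 59 68 5d dc
  t1: 5d 68 dc 59
  t2: 59 5d 68 dc
  t3: 5d 5d 68 59

RES = [ 0x5d  0x5d  0x68  0x59 ]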